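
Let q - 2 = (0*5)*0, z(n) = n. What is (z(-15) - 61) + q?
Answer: -74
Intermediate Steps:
q = 2 (q = 2 + (0*5)*0 = 2 + 0*0 = 2 + 0 = 2)
(z(-15) - 61) + q = (-15 - 61) + 2 = -76 + 2 = -74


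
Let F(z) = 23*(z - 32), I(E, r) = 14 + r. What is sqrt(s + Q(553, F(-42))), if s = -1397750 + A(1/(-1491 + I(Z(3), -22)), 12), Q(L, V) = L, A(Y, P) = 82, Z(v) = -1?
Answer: 3*I*sqrt(155235) ≈ 1182.0*I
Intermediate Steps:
F(z) = -736 + 23*z (F(z) = 23*(-32 + z) = -736 + 23*z)
s = -1397668 (s = -1397750 + 82 = -1397668)
sqrt(s + Q(553, F(-42))) = sqrt(-1397668 + 553) = sqrt(-1397115) = 3*I*sqrt(155235)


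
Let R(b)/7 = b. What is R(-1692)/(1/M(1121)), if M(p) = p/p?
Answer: -11844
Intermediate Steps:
R(b) = 7*b
M(p) = 1
R(-1692)/(1/M(1121)) = (7*(-1692))/(1/1) = -11844/1 = -11844*1 = -11844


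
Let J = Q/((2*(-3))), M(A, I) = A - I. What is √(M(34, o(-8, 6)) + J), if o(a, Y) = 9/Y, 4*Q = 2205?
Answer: 5*I*√38/4 ≈ 7.7055*I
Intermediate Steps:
Q = 2205/4 (Q = (¼)*2205 = 2205/4 ≈ 551.25)
J = -735/8 (J = 2205/(4*((2*(-3)))) = (2205/4)/(-6) = (2205/4)*(-⅙) = -735/8 ≈ -91.875)
√(M(34, o(-8, 6)) + J) = √((34 - 9/6) - 735/8) = √((34 - 1*3/2) - 735/8) = √((34 - 3/2) - 735/8) = √(65/2 - 735/8) = √(-475/8) = 5*I*√38/4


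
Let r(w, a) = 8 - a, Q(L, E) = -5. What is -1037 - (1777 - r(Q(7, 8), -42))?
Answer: -2764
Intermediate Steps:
-1037 - (1777 - r(Q(7, 8), -42)) = -1037 - (1777 - (8 - 1*(-42))) = -1037 - (1777 - (8 + 42)) = -1037 - (1777 - 1*50) = -1037 - (1777 - 50) = -1037 - 1*1727 = -1037 - 1727 = -2764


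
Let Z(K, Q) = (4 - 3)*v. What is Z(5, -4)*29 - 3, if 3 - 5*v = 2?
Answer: 14/5 ≈ 2.8000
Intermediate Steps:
v = 1/5 (v = 3/5 - 1/5*2 = 3/5 - 2/5 = 1/5 ≈ 0.20000)
Z(K, Q) = 1/5 (Z(K, Q) = (4 - 3)*(1/5) = 1*(1/5) = 1/5)
Z(5, -4)*29 - 3 = (1/5)*29 - 3 = 29/5 - 3 = 14/5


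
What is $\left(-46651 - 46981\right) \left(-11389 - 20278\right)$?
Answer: $2965044544$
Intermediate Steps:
$\left(-46651 - 46981\right) \left(-11389 - 20278\right) = \left(-93632\right) \left(-31667\right) = 2965044544$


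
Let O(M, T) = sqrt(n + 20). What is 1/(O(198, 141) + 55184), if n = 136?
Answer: 13796/761318425 - sqrt(39)/1522636850 ≈ 1.8117e-5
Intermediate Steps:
O(M, T) = 2*sqrt(39) (O(M, T) = sqrt(136 + 20) = sqrt(156) = 2*sqrt(39))
1/(O(198, 141) + 55184) = 1/(2*sqrt(39) + 55184) = 1/(55184 + 2*sqrt(39))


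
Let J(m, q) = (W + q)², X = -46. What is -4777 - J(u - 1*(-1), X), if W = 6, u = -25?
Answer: -6377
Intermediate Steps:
J(m, q) = (6 + q)²
-4777 - J(u - 1*(-1), X) = -4777 - (6 - 46)² = -4777 - 1*(-40)² = -4777 - 1*1600 = -4777 - 1600 = -6377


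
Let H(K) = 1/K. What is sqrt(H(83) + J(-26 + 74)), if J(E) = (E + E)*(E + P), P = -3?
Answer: sqrt(29760563)/83 ≈ 65.727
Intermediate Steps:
J(E) = 2*E*(-3 + E) (J(E) = (E + E)*(E - 3) = (2*E)*(-3 + E) = 2*E*(-3 + E))
sqrt(H(83) + J(-26 + 74)) = sqrt(1/83 + 2*(-26 + 74)*(-3 + (-26 + 74))) = sqrt(1/83 + 2*48*(-3 + 48)) = sqrt(1/83 + 2*48*45) = sqrt(1/83 + 4320) = sqrt(358561/83) = sqrt(29760563)/83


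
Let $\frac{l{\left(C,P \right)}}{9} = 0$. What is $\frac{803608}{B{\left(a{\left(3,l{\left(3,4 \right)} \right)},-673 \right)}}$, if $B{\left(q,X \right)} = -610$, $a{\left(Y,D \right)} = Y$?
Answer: $- \frac{401804}{305} \approx -1317.4$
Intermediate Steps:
$l{\left(C,P \right)} = 0$ ($l{\left(C,P \right)} = 9 \cdot 0 = 0$)
$\frac{803608}{B{\left(a{\left(3,l{\left(3,4 \right)} \right)},-673 \right)}} = \frac{803608}{-610} = 803608 \left(- \frac{1}{610}\right) = - \frac{401804}{305}$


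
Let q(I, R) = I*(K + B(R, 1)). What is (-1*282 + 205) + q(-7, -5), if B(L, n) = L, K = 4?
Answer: -70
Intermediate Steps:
q(I, R) = I*(4 + R)
(-1*282 + 205) + q(-7, -5) = (-1*282 + 205) - 7*(4 - 5) = (-282 + 205) - 7*(-1) = -77 + 7 = -70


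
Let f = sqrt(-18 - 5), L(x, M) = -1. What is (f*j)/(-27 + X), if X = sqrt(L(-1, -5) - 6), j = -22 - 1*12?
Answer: -17*sqrt(161)/368 + 459*I*sqrt(23)/368 ≈ -0.58616 + 5.9818*I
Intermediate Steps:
f = I*sqrt(23) (f = sqrt(-23) = I*sqrt(23) ≈ 4.7958*I)
j = -34 (j = -22 - 12 = -34)
X = I*sqrt(7) (X = sqrt(-1 - 6) = sqrt(-7) = I*sqrt(7) ≈ 2.6458*I)
(f*j)/(-27 + X) = ((I*sqrt(23))*(-34))/(-27 + I*sqrt(7)) = (-34*I*sqrt(23))/(-27 + I*sqrt(7)) = -34*I*sqrt(23)/(-27 + I*sqrt(7))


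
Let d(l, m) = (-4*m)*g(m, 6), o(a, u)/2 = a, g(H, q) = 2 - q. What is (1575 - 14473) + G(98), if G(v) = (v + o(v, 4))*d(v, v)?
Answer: 448094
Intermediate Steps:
o(a, u) = 2*a
d(l, m) = 16*m (d(l, m) = (-4*m)*(2 - 1*6) = (-4*m)*(2 - 6) = -4*m*(-4) = 16*m)
G(v) = 48*v**2 (G(v) = (v + 2*v)*(16*v) = (3*v)*(16*v) = 48*v**2)
(1575 - 14473) + G(98) = (1575 - 14473) + 48*98**2 = -12898 + 48*9604 = -12898 + 460992 = 448094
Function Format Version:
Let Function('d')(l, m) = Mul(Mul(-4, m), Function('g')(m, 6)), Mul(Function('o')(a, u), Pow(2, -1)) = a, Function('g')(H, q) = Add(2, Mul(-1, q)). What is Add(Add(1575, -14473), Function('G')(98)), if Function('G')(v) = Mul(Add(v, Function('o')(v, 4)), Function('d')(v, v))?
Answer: 448094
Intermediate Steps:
Function('o')(a, u) = Mul(2, a)
Function('d')(l, m) = Mul(16, m) (Function('d')(l, m) = Mul(Mul(-4, m), Add(2, Mul(-1, 6))) = Mul(Mul(-4, m), Add(2, -6)) = Mul(Mul(-4, m), -4) = Mul(16, m))
Function('G')(v) = Mul(48, Pow(v, 2)) (Function('G')(v) = Mul(Add(v, Mul(2, v)), Mul(16, v)) = Mul(Mul(3, v), Mul(16, v)) = Mul(48, Pow(v, 2)))
Add(Add(1575, -14473), Function('G')(98)) = Add(Add(1575, -14473), Mul(48, Pow(98, 2))) = Add(-12898, Mul(48, 9604)) = Add(-12898, 460992) = 448094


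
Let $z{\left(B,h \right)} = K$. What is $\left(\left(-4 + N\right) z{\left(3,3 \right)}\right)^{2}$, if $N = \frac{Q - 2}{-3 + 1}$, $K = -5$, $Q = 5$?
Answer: $\frac{3025}{4} \approx 756.25$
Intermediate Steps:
$N = - \frac{3}{2}$ ($N = \frac{5 - 2}{-3 + 1} = \frac{3}{-2} = 3 \left(- \frac{1}{2}\right) = - \frac{3}{2} \approx -1.5$)
$z{\left(B,h \right)} = -5$
$\left(\left(-4 + N\right) z{\left(3,3 \right)}\right)^{2} = \left(\left(-4 - \frac{3}{2}\right) \left(-5\right)\right)^{2} = \left(\left(- \frac{11}{2}\right) \left(-5\right)\right)^{2} = \left(\frac{55}{2}\right)^{2} = \frac{3025}{4}$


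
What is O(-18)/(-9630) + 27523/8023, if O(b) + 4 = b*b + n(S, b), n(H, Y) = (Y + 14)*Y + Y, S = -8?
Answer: 131022944/38630745 ≈ 3.3917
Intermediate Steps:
n(H, Y) = Y + Y*(14 + Y) (n(H, Y) = (14 + Y)*Y + Y = Y*(14 + Y) + Y = Y + Y*(14 + Y))
O(b) = -4 + b² + b*(15 + b) (O(b) = -4 + (b*b + b*(15 + b)) = -4 + (b² + b*(15 + b)) = -4 + b² + b*(15 + b))
O(-18)/(-9630) + 27523/8023 = (-4 + (-18)² - 18*(15 - 18))/(-9630) + 27523/8023 = (-4 + 324 - 18*(-3))*(-1/9630) + 27523*(1/8023) = (-4 + 324 + 54)*(-1/9630) + 27523/8023 = 374*(-1/9630) + 27523/8023 = -187/4815 + 27523/8023 = 131022944/38630745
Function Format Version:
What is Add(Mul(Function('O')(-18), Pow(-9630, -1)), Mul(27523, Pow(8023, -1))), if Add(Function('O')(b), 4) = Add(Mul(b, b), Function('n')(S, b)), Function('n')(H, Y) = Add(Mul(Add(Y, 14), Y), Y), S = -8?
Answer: Rational(131022944, 38630745) ≈ 3.3917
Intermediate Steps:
Function('n')(H, Y) = Add(Y, Mul(Y, Add(14, Y))) (Function('n')(H, Y) = Add(Mul(Add(14, Y), Y), Y) = Add(Mul(Y, Add(14, Y)), Y) = Add(Y, Mul(Y, Add(14, Y))))
Function('O')(b) = Add(-4, Pow(b, 2), Mul(b, Add(15, b))) (Function('O')(b) = Add(-4, Add(Mul(b, b), Mul(b, Add(15, b)))) = Add(-4, Add(Pow(b, 2), Mul(b, Add(15, b)))) = Add(-4, Pow(b, 2), Mul(b, Add(15, b))))
Add(Mul(Function('O')(-18), Pow(-9630, -1)), Mul(27523, Pow(8023, -1))) = Add(Mul(Add(-4, Pow(-18, 2), Mul(-18, Add(15, -18))), Pow(-9630, -1)), Mul(27523, Pow(8023, -1))) = Add(Mul(Add(-4, 324, Mul(-18, -3)), Rational(-1, 9630)), Mul(27523, Rational(1, 8023))) = Add(Mul(Add(-4, 324, 54), Rational(-1, 9630)), Rational(27523, 8023)) = Add(Mul(374, Rational(-1, 9630)), Rational(27523, 8023)) = Add(Rational(-187, 4815), Rational(27523, 8023)) = Rational(131022944, 38630745)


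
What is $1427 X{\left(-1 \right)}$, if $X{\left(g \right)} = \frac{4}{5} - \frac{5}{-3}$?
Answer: $\frac{52799}{15} \approx 3519.9$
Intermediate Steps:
$X{\left(g \right)} = \frac{37}{15}$ ($X{\left(g \right)} = 4 \cdot \frac{1}{5} - - \frac{5}{3} = \frac{4}{5} + \frac{5}{3} = \frac{37}{15}$)
$1427 X{\left(-1 \right)} = 1427 \cdot \frac{37}{15} = \frac{52799}{15}$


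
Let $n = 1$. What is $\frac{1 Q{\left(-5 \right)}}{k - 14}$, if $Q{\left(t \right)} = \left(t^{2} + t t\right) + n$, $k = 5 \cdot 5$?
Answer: $\frac{51}{11} \approx 4.6364$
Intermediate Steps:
$k = 25$
$Q{\left(t \right)} = 1 + 2 t^{2}$ ($Q{\left(t \right)} = \left(t^{2} + t t\right) + 1 = \left(t^{2} + t^{2}\right) + 1 = 2 t^{2} + 1 = 1 + 2 t^{2}$)
$\frac{1 Q{\left(-5 \right)}}{k - 14} = \frac{1 \left(1 + 2 \left(-5\right)^{2}\right)}{25 - 14} = \frac{1 \left(1 + 2 \cdot 25\right)}{11} = 1 \left(1 + 50\right) \frac{1}{11} = 1 \cdot 51 \cdot \frac{1}{11} = 51 \cdot \frac{1}{11} = \frac{51}{11}$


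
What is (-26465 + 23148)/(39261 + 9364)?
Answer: -3317/48625 ≈ -0.068216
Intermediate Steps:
(-26465 + 23148)/(39261 + 9364) = -3317/48625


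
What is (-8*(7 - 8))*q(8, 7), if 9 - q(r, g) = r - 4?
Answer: 40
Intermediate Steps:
q(r, g) = 13 - r (q(r, g) = 9 - (r - 4) = 9 - (-4 + r) = 9 + (4 - r) = 13 - r)
(-8*(7 - 8))*q(8, 7) = (-8*(7 - 8))*(13 - 1*8) = (-8*(-1))*(13 - 8) = 8*5 = 40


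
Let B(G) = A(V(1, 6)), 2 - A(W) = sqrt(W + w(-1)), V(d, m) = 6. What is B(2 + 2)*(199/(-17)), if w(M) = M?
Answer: -398/17 + 199*sqrt(5)/17 ≈ 2.7634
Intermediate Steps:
A(W) = 2 - sqrt(-1 + W) (A(W) = 2 - sqrt(W - 1) = 2 - sqrt(-1 + W))
B(G) = 2 - sqrt(5) (B(G) = 2 - sqrt(-1 + 6) = 2 - sqrt(5))
B(2 + 2)*(199/(-17)) = (2 - sqrt(5))*(199/(-17)) = (2 - sqrt(5))*(199*(-1/17)) = (2 - sqrt(5))*(-199/17) = -398/17 + 199*sqrt(5)/17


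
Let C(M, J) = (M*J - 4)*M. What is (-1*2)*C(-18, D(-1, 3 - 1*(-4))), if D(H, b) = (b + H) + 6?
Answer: -7920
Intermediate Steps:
D(H, b) = 6 + H + b (D(H, b) = (H + b) + 6 = 6 + H + b)
C(M, J) = M*(-4 + J*M) (C(M, J) = (J*M - 4)*M = (-4 + J*M)*M = M*(-4 + J*M))
(-1*2)*C(-18, D(-1, 3 - 1*(-4))) = (-1*2)*(-18*(-4 + (6 - 1 + (3 - 1*(-4)))*(-18))) = -(-36)*(-4 + (6 - 1 + (3 + 4))*(-18)) = -(-36)*(-4 + (6 - 1 + 7)*(-18)) = -(-36)*(-4 + 12*(-18)) = -(-36)*(-4 - 216) = -(-36)*(-220) = -2*3960 = -7920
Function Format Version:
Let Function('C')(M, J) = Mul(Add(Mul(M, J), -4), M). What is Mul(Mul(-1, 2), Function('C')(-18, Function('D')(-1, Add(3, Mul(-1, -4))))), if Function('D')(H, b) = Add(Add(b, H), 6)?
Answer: -7920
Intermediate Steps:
Function('D')(H, b) = Add(6, H, b) (Function('D')(H, b) = Add(Add(H, b), 6) = Add(6, H, b))
Function('C')(M, J) = Mul(M, Add(-4, Mul(J, M))) (Function('C')(M, J) = Mul(Add(Mul(J, M), -4), M) = Mul(Add(-4, Mul(J, M)), M) = Mul(M, Add(-4, Mul(J, M))))
Mul(Mul(-1, 2), Function('C')(-18, Function('D')(-1, Add(3, Mul(-1, -4))))) = Mul(Mul(-1, 2), Mul(-18, Add(-4, Mul(Add(6, -1, Add(3, Mul(-1, -4))), -18)))) = Mul(-2, Mul(-18, Add(-4, Mul(Add(6, -1, Add(3, 4)), -18)))) = Mul(-2, Mul(-18, Add(-4, Mul(Add(6, -1, 7), -18)))) = Mul(-2, Mul(-18, Add(-4, Mul(12, -18)))) = Mul(-2, Mul(-18, Add(-4, -216))) = Mul(-2, Mul(-18, -220)) = Mul(-2, 3960) = -7920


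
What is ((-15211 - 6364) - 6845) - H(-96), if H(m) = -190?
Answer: -28230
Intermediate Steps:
((-15211 - 6364) - 6845) - H(-96) = ((-15211 - 6364) - 6845) - 1*(-190) = (-21575 - 6845) + 190 = -28420 + 190 = -28230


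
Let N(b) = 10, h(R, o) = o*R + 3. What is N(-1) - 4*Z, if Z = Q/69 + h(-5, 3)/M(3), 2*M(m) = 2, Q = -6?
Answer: 1342/23 ≈ 58.348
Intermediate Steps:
h(R, o) = 3 + R*o (h(R, o) = R*o + 3 = 3 + R*o)
M(m) = 1 (M(m) = (½)*2 = 1)
Z = -278/23 (Z = -6/69 + (3 - 5*3)/1 = -6*1/69 + (3 - 15)*1 = -2/23 - 12*1 = -2/23 - 12 = -278/23 ≈ -12.087)
N(-1) - 4*Z = 10 - 4*(-278/23) = 10 + 1112/23 = 1342/23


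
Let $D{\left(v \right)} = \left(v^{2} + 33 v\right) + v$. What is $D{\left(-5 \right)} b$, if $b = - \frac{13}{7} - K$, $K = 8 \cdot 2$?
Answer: $\frac{18125}{7} \approx 2589.3$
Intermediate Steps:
$D{\left(v \right)} = v^{2} + 34 v$
$K = 16$
$b = - \frac{125}{7}$ ($b = - \frac{13}{7} - 16 = - \frac{125}{7} \approx -17.857$)
$D{\left(-5 \right)} b = - 5 \left(34 - 5\right) \left(- \frac{125}{7}\right) = \left(-5\right) 29 \left(- \frac{125}{7}\right) = \left(-145\right) \left(- \frac{125}{7}\right) = \frac{18125}{7}$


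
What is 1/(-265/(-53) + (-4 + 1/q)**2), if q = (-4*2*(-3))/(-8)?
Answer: 9/214 ≈ 0.042056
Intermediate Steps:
q = -3 (q = -8*(-3)*(-1/8) = 24*(-1/8) = -3)
1/(-265/(-53) + (-4 + 1/q)**2) = 1/(-265/(-53) + (-4 + 1/(-3))**2) = 1/(-265*(-1/53) + (-4 - 1/3)**2) = 1/(5 + (-13/3)**2) = 1/(5 + 169/9) = 1/(214/9) = 9/214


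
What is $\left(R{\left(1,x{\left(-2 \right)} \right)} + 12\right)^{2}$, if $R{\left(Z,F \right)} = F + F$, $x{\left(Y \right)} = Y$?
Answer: $64$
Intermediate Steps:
$R{\left(Z,F \right)} = 2 F$
$\left(R{\left(1,x{\left(-2 \right)} \right)} + 12\right)^{2} = \left(2 \left(-2\right) + 12\right)^{2} = \left(-4 + 12\right)^{2} = 8^{2} = 64$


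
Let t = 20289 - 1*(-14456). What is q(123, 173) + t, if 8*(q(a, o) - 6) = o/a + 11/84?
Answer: 319154949/9184 ≈ 34751.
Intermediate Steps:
t = 34745 (t = 20289 + 14456 = 34745)
q(a, o) = 4043/672 + o/(8*a) (q(a, o) = 6 + (o/a + 11/84)/8 = 6 + (11/84 + o/a)/8 = 6 + (11/672 + o/(8*a)) = 4043/672 + o/(8*a))
q(123, 173) + t = (4043/672 + (1/8)*173/123) + 34745 = (4043/672 + (1/8)*173*(1/123)) + 34745 = (4043/672 + 173/984) + 34745 = 56869/9184 + 34745 = 319154949/9184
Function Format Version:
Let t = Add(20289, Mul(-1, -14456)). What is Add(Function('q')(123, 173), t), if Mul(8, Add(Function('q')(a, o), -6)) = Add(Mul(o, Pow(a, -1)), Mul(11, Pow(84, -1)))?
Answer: Rational(319154949, 9184) ≈ 34751.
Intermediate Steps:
t = 34745 (t = Add(20289, 14456) = 34745)
Function('q')(a, o) = Add(Rational(4043, 672), Mul(Rational(1, 8), o, Pow(a, -1))) (Function('q')(a, o) = Add(6, Mul(Rational(1, 8), Add(Mul(o, Pow(a, -1)), Mul(11, Pow(84, -1))))) = Add(6, Mul(Rational(1, 8), Add(Mul(o, Pow(a, -1)), Mul(11, Rational(1, 84))))) = Add(6, Mul(Rational(1, 8), Add(Mul(o, Pow(a, -1)), Rational(11, 84)))) = Add(6, Mul(Rational(1, 8), Add(Rational(11, 84), Mul(o, Pow(a, -1))))) = Add(6, Add(Rational(11, 672), Mul(Rational(1, 8), o, Pow(a, -1)))) = Add(Rational(4043, 672), Mul(Rational(1, 8), o, Pow(a, -1))))
Add(Function('q')(123, 173), t) = Add(Add(Rational(4043, 672), Mul(Rational(1, 8), 173, Pow(123, -1))), 34745) = Add(Add(Rational(4043, 672), Mul(Rational(1, 8), 173, Rational(1, 123))), 34745) = Add(Add(Rational(4043, 672), Rational(173, 984)), 34745) = Add(Rational(56869, 9184), 34745) = Rational(319154949, 9184)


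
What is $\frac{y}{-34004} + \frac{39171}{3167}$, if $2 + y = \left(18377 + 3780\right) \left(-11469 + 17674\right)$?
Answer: $- \frac{434080436877}{107690668} \approx -4030.8$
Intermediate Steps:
$y = 137484183$ ($y = -2 + \left(18377 + 3780\right) \left(-11469 + 17674\right) = -2 + 22157 \cdot 6205 = -2 + 137484185 = 137484183$)
$\frac{y}{-34004} + \frac{39171}{3167} = \frac{137484183}{-34004} + \frac{39171}{3167} = 137484183 \left(- \frac{1}{34004}\right) + 39171 \cdot \frac{1}{3167} = - \frac{137484183}{34004} + \frac{39171}{3167} = - \frac{434080436877}{107690668}$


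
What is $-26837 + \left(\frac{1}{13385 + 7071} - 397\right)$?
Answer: $- \frac{557098703}{20456} \approx -27234.0$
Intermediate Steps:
$-26837 + \left(\frac{1}{13385 + 7071} - 397\right) = -26837 - \left(397 - \frac{1}{20456}\right) = -26837 + \left(\frac{1}{20456} - 397\right) = -26837 - \frac{8121031}{20456} = - \frac{557098703}{20456}$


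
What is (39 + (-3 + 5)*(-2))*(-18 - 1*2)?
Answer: -700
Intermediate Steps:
(39 + (-3 + 5)*(-2))*(-18 - 1*2) = (39 + 2*(-2))*(-18 - 2) = (39 - 4)*(-20) = 35*(-20) = -700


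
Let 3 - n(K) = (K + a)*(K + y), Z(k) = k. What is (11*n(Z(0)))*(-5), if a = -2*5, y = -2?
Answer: 935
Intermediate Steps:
a = -10
n(K) = 3 - (-10 + K)*(-2 + K) (n(K) = 3 - (K - 10)*(K - 2) = 3 - (-10 + K)*(-2 + K))
(11*n(Z(0)))*(-5) = (11*(-17 - 1*0**2 + 12*0))*(-5) = (11*(-17 - 1*0 + 0))*(-5) = (11*(-17 + 0 + 0))*(-5) = (11*(-17))*(-5) = -187*(-5) = 935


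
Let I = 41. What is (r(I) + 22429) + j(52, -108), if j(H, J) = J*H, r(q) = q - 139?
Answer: 16715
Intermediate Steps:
r(q) = -139 + q
j(H, J) = H*J
(r(I) + 22429) + j(52, -108) = ((-139 + 41) + 22429) + 52*(-108) = (-98 + 22429) - 5616 = 22331 - 5616 = 16715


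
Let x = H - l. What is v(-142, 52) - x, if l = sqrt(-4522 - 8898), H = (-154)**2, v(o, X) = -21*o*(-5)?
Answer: -38626 + 2*I*sqrt(3355) ≈ -38626.0 + 115.84*I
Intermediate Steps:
v(o, X) = 105*o
H = 23716
l = 2*I*sqrt(3355) (l = sqrt(-13420) = 2*I*sqrt(3355) ≈ 115.84*I)
x = 23716 - 2*I*sqrt(3355) ≈ 23716.0 - 115.84*I
v(-142, 52) - x = 105*(-142) - (23716 - 2*I*sqrt(3355)) = -14910 + (-23716 + 2*I*sqrt(3355)) = -38626 + 2*I*sqrt(3355)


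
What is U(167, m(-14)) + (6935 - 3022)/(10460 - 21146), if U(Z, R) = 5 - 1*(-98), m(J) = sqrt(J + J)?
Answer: 84365/822 ≈ 102.63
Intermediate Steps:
m(J) = sqrt(2)*sqrt(J) (m(J) = sqrt(2*J) = sqrt(2)*sqrt(J))
U(Z, R) = 103 (U(Z, R) = 5 + 98 = 103)
U(167, m(-14)) + (6935 - 3022)/(10460 - 21146) = 103 + (6935 - 3022)/(10460 - 21146) = 103 + 3913/(-10686) = 103 + 3913*(-1/10686) = 103 - 301/822 = 84365/822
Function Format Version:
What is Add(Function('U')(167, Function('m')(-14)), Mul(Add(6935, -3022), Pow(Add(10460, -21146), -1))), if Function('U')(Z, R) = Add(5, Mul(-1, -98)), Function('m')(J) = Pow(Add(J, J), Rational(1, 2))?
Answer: Rational(84365, 822) ≈ 102.63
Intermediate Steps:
Function('m')(J) = Mul(Pow(2, Rational(1, 2)), Pow(J, Rational(1, 2))) (Function('m')(J) = Pow(Mul(2, J), Rational(1, 2)) = Mul(Pow(2, Rational(1, 2)), Pow(J, Rational(1, 2))))
Function('U')(Z, R) = 103 (Function('U')(Z, R) = Add(5, 98) = 103)
Add(Function('U')(167, Function('m')(-14)), Mul(Add(6935, -3022), Pow(Add(10460, -21146), -1))) = Add(103, Mul(Add(6935, -3022), Pow(Add(10460, -21146), -1))) = Add(103, Mul(3913, Pow(-10686, -1))) = Add(103, Mul(3913, Rational(-1, 10686))) = Add(103, Rational(-301, 822)) = Rational(84365, 822)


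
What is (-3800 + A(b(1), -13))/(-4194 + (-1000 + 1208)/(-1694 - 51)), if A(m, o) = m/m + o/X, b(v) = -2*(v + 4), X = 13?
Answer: 3315500/3659369 ≈ 0.90603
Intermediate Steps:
b(v) = -8 - 2*v (b(v) = -2*(4 + v) = -8 - 2*v)
A(m, o) = 1 + o/13 (A(m, o) = m/m + o/13 = 1 + o*(1/13) = 1 + o/13)
(-3800 + A(b(1), -13))/(-4194 + (-1000 + 1208)/(-1694 - 51)) = (-3800 + (1 + (1/13)*(-13)))/(-4194 + (-1000 + 1208)/(-1694 - 51)) = (-3800 + (1 - 1))/(-4194 + 208/(-1745)) = (-3800 + 0)/(-4194 + 208*(-1/1745)) = -3800/(-4194 - 208/1745) = -3800/(-7318738/1745) = -3800*(-1745/7318738) = 3315500/3659369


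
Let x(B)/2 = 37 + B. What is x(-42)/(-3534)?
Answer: 5/1767 ≈ 0.0028297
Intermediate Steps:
x(B) = 74 + 2*B (x(B) = 2*(37 + B) = 74 + 2*B)
x(-42)/(-3534) = (74 + 2*(-42))/(-3534) = (74 - 84)*(-1/3534) = -10*(-1/3534) = 5/1767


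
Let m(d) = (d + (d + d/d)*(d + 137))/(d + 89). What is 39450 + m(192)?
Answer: 11149139/281 ≈ 39677.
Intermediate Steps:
m(d) = (d + (1 + d)*(137 + d))/(89 + d) (m(d) = (d + (d + 1)*(137 + d))/(89 + d) = (d + (1 + d)*(137 + d))/(89 + d))
39450 + m(192) = 39450 + (137 + 192**2 + 139*192)/(89 + 192) = 39450 + (137 + 36864 + 26688)/281 = 39450 + (1/281)*63689 = 39450 + 63689/281 = 11149139/281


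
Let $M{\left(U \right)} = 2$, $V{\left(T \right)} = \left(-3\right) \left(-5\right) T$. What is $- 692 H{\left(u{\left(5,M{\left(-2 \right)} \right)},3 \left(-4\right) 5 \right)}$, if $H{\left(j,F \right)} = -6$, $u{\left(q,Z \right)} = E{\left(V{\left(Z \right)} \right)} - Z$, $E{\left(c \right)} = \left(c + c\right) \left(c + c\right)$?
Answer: $4152$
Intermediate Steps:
$V{\left(T \right)} = 15 T$
$E{\left(c \right)} = 4 c^{2}$ ($E{\left(c \right)} = 2 c 2 c = 4 c^{2}$)
$u{\left(q,Z \right)} = - Z + 900 Z^{2}$ ($u{\left(q,Z \right)} = 4 \left(15 Z\right)^{2} - Z = 4 \cdot 225 Z^{2} - Z = 900 Z^{2} - Z = - Z + 900 Z^{2}$)
$- 692 H{\left(u{\left(5,M{\left(-2 \right)} \right)},3 \left(-4\right) 5 \right)} = \left(-692\right) \left(-6\right) = 4152$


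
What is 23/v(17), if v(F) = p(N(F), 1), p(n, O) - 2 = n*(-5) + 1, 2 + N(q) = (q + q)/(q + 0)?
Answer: 23/3 ≈ 7.6667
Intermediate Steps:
N(q) = 0 (N(q) = -2 + (q + q)/(q + 0) = -2 + (2*q)/q = -2 + 2 = 0)
p(n, O) = 3 - 5*n (p(n, O) = 2 + (n*(-5) + 1) = 2 + (-5*n + 1) = 2 + (1 - 5*n) = 3 - 5*n)
v(F) = 3 (v(F) = 3 - 5*0 = 3 + 0 = 3)
23/v(17) = 23/3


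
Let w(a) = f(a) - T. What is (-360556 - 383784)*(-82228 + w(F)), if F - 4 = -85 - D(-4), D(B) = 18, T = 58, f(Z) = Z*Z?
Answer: 53953484900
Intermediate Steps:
f(Z) = Z²
F = -99 (F = 4 + (-85 - 1*18) = 4 + (-85 - 18) = 4 - 103 = -99)
w(a) = -58 + a² (w(a) = a² - 1*58 = a² - 58 = -58 + a²)
(-360556 - 383784)*(-82228 + w(F)) = (-360556 - 383784)*(-82228 + (-58 + (-99)²)) = -744340*(-82228 + (-58 + 9801)) = -744340*(-82228 + 9743) = -744340*(-72485) = 53953484900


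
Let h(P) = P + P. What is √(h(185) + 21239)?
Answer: 147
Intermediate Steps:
h(P) = 2*P
√(h(185) + 21239) = √(2*185 + 21239) = √(370 + 21239) = √21609 = 147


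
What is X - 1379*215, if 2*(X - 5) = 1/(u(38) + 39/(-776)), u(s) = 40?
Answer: -9191176092/31001 ≈ -2.9648e+5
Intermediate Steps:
X = 155393/31001 (X = 5 + 1/(2*(40 + 39/(-776))) = 5 + 1/(2*(40 + 39*(-1/776))) = 5 + 1/(2*(40 - 39/776)) = 5 + 1/(2*(31001/776)) = 5 + (½)*(776/31001) = 5 + 388/31001 = 155393/31001 ≈ 5.0125)
X - 1379*215 = 155393/31001 - 1379*215 = 155393/31001 - 296485 = -9191176092/31001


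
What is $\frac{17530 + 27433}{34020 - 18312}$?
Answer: $\frac{44963}{15708} \approx 2.8624$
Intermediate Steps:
$\frac{17530 + 27433}{34020 - 18312} = \frac{44963}{15708}$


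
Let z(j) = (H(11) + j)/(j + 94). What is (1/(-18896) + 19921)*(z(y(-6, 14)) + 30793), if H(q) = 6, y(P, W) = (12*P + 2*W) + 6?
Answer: 81137756911605/132272 ≈ 6.1342e+8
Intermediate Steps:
y(P, W) = 6 + 2*W + 12*P (y(P, W) = (2*W + 12*P) + 6 = 6 + 2*W + 12*P)
z(j) = (6 + j)/(94 + j) (z(j) = (6 + j)/(j + 94) = (6 + j)/(94 + j))
(1/(-18896) + 19921)*(z(y(-6, 14)) + 30793) = (1/(-18896) + 19921)*((6 + (6 + 2*14 + 12*(-6)))/(94 + (6 + 2*14 + 12*(-6))) + 30793) = (-1/18896 + 19921)*((6 + (6 + 28 - 72))/(94 + (6 + 28 - 72)) + 30793) = 376427215*((6 - 38)/(94 - 38) + 30793)/18896 = 376427215*(-32/56 + 30793)/18896 = 376427215*((1/56)*(-32) + 30793)/18896 = 376427215*(-4/7 + 30793)/18896 = (376427215/18896)*(215547/7) = 81137756911605/132272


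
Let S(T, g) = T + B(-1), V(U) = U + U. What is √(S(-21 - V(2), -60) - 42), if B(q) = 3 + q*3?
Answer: I*√67 ≈ 8.1853*I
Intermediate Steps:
V(U) = 2*U
B(q) = 3 + 3*q
S(T, g) = T (S(T, g) = T + (3 + 3*(-1)) = T + (3 - 3) = T + 0 = T)
√(S(-21 - V(2), -60) - 42) = √((-21 - 2*2) - 42) = √((-21 - 1*4) - 42) = √((-21 - 4) - 42) = √(-25 - 42) = √(-67) = I*√67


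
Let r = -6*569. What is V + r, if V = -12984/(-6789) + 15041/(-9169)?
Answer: -70832966409/20749447 ≈ -3413.7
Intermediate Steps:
r = -3414
V = 5645649/20749447 (V = -12984*(-1/6789) + 15041*(-1/9169) = 4328/2263 - 15041/9169 = 5645649/20749447 ≈ 0.27209)
V + r = 5645649/20749447 - 3414 = -70832966409/20749447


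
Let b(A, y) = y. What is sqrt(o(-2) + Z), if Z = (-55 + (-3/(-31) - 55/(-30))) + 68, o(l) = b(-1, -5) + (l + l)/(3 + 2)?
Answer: sqrt(7896630)/930 ≈ 3.0216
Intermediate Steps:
o(l) = -5 + 2*l/5 (o(l) = -5 + (l + l)/(3 + 2) = -5 + (2*l)/5 = -5 + (2*l)*(1/5) = -5 + 2*l/5)
Z = 2777/186 (Z = (-55 + (-3*(-1/31) - 55*(-1/30))) + 68 = (-55 + (3/31 + 11/6)) + 68 = (-55 + 359/186) + 68 = -9871/186 + 68 = 2777/186 ≈ 14.930)
sqrt(o(-2) + Z) = sqrt((-5 + (2/5)*(-2)) + 2777/186) = sqrt((-5 - 4/5) + 2777/186) = sqrt(-29/5 + 2777/186) = sqrt(8491/930) = sqrt(7896630)/930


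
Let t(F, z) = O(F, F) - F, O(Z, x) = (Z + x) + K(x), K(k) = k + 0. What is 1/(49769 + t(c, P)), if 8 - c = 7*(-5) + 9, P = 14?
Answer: 1/49837 ≈ 2.0065e-5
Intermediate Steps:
c = 34 (c = 8 - (7*(-5) + 9) = 8 - (-35 + 9) = 8 - 1*(-26) = 8 + 26 = 34)
K(k) = k
O(Z, x) = Z + 2*x (O(Z, x) = (Z + x) + x = Z + 2*x)
t(F, z) = 2*F (t(F, z) = (F + 2*F) - F = 3*F - F = 2*F)
1/(49769 + t(c, P)) = 1/(49769 + 2*34) = 1/(49769 + 68) = 1/49837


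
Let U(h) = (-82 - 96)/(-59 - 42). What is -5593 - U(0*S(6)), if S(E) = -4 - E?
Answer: -565071/101 ≈ -5594.8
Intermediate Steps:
U(h) = 178/101 (U(h) = -178/(-101) = -178*(-1/101) = 178/101)
-5593 - U(0*S(6)) = -5593 - 1*178/101 = -5593 - 178/101 = -565071/101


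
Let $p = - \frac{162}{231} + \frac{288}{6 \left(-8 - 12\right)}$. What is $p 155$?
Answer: $- \frac{37014}{77} \approx -480.7$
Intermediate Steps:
$p = - \frac{1194}{385}$ ($p = \left(-162\right) \frac{1}{231} + \frac{288}{6 \left(-20\right)} = - \frac{54}{77} + \frac{288}{-120} = - \frac{54}{77} + 288 \left(- \frac{1}{120}\right) = - \frac{54}{77} - \frac{12}{5} = - \frac{1194}{385} \approx -3.1013$)
$p 155 = \left(- \frac{1194}{385}\right) 155 = - \frac{37014}{77}$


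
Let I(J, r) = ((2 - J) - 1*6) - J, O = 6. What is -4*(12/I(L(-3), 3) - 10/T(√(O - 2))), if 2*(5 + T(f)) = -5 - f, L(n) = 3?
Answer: 8/85 ≈ 0.094118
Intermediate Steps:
T(f) = -15/2 - f/2 (T(f) = -5 + (-5 - f)/2 = -5 + (-5/2 - f/2) = -15/2 - f/2)
I(J, r) = -4 - 2*J (I(J, r) = ((2 - J) - 6) - J = (-4 - J) - J = -4 - 2*J)
-4*(12/I(L(-3), 3) - 10/T(√(O - 2))) = -4*(12/(-4 - 2*3) - 10/(-15/2 - √(6 - 2)/2)) = -4*(12/(-4 - 6) - 10/(-15/2 - √4/2)) = -4*(12/(-10) - 10/(-15/2 - ½*2)) = -4*(12*(-⅒) - 10/(-15/2 - 1)) = -4*(-6/5 - 10/(-17/2)) = -4*(-6/5 - 10*(-2/17)) = -4*(-6/5 + 20/17) = -4*(-2/85) = 8/85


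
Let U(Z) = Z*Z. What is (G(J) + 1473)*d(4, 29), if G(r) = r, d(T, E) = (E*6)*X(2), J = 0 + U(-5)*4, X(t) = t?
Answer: 547404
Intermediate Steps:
U(Z) = Z²
J = 100 (J = 0 + (-5)²*4 = 0 + 25*4 = 0 + 100 = 100)
d(T, E) = 12*E (d(T, E) = (E*6)*2 = (6*E)*2 = 12*E)
(G(J) + 1473)*d(4, 29) = (100 + 1473)*(12*29) = 1573*348 = 547404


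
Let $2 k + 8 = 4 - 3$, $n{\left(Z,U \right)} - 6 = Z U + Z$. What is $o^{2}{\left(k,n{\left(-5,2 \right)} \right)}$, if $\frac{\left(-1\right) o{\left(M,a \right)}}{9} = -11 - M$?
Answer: $\frac{18225}{4} \approx 4556.3$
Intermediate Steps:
$n{\left(Z,U \right)} = 6 + Z + U Z$ ($n{\left(Z,U \right)} = 6 + \left(Z U + Z\right) = 6 + \left(U Z + Z\right) = 6 + \left(Z + U Z\right) = 6 + Z + U Z$)
$k = - \frac{7}{2}$ ($k = -4 + \frac{4 - 3}{2} = -4 + \frac{1}{2} \cdot 1 = -4 + \frac{1}{2} = - \frac{7}{2} \approx -3.5$)
$o{\left(M,a \right)} = 99 + 9 M$ ($o{\left(M,a \right)} = - 9 \left(-11 - M\right) = 99 + 9 M$)
$o^{2}{\left(k,n{\left(-5,2 \right)} \right)} = \left(99 + 9 \left(- \frac{7}{2}\right)\right)^{2} = \left(99 - \frac{63}{2}\right)^{2} = \left(\frac{135}{2}\right)^{2} = \frac{18225}{4}$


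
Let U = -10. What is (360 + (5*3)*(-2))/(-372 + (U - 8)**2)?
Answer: -55/8 ≈ -6.8750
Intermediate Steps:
(360 + (5*3)*(-2))/(-372 + (U - 8)**2) = (360 + (5*3)*(-2))/(-372 + (-10 - 8)**2) = (360 + 15*(-2))/(-372 + (-18)**2) = (360 - 30)/(-372 + 324) = 330/(-48) = 330*(-1/48) = -55/8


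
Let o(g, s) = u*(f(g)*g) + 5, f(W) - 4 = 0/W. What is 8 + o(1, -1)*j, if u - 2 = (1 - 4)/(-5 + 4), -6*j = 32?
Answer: -376/3 ≈ -125.33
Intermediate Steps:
j = -16/3 (j = -⅙*32 = -16/3 ≈ -5.3333)
f(W) = 4 (f(W) = 4 + 0/W = 4 + 0 = 4)
u = 5 (u = 2 + (1 - 4)/(-5 + 4) = 2 - 3/(-1) = 2 - 3*(-1) = 2 + 3 = 5)
o(g, s) = 5 + 20*g (o(g, s) = 5*(4*g) + 5 = 20*g + 5 = 5 + 20*g)
8 + o(1, -1)*j = 8 + (5 + 20*1)*(-16/3) = 8 + (5 + 20)*(-16/3) = 8 + 25*(-16/3) = 8 - 400/3 = -376/3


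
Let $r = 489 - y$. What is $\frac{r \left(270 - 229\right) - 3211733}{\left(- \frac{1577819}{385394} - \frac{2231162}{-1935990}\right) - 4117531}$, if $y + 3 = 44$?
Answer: $\frac{1191315038545525950}{1536085009487119921} \approx 0.77555$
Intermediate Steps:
$y = 41$ ($y = -3 + 44 = 41$)
$r = 448$ ($r = 489 - 41 = 448$)
$\frac{r \left(270 - 229\right) - 3211733}{\left(- \frac{1577819}{385394} - \frac{2231162}{-1935990}\right) - 4117531} = \frac{448 \left(270 - 229\right) - 3211733}{\left(- \frac{1577819}{385394} - \frac{2231162}{-1935990}\right) - 4117531} = \frac{448 \cdot 41 - 3211733}{\left(\left(-1577819\right) \frac{1}{385394} - - \frac{1115581}{967995}\right) - 4117531} = \frac{18368 - 3211733}{\left(- \frac{1577819}{385394} + \frac{1115581}{967995}\right) - 4117531} = - \frac{3193365}{- \frac{1097382678991}{373059465030} - 4117531} = - \frac{3193365}{- \frac{1536085009487119921}{373059465030}} = \left(-3193365\right) \left(- \frac{373059465030}{1536085009487119921}\right) = \frac{1191315038545525950}{1536085009487119921}$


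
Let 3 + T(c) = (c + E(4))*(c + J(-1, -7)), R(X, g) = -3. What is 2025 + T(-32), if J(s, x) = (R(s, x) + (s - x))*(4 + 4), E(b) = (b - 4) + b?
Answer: 2246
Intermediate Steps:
E(b) = -4 + 2*b (E(b) = (-4 + b) + b = -4 + 2*b)
J(s, x) = -24 - 8*x + 8*s (J(s, x) = (-3 + (s - x))*(4 + 4) = (-3 + s - x)*8 = -24 - 8*x + 8*s)
T(c) = -3 + (4 + c)*(24 + c) (T(c) = -3 + (c + (-4 + 2*4))*(c + (-24 - 8*(-7) + 8*(-1))) = -3 + (c + (-4 + 8))*(c + (-24 + 56 - 8)) = -3 + (c + 4)*(c + 24) = -3 + (4 + c)*(24 + c))
2025 + T(-32) = 2025 + (93 + (-32)**2 + 28*(-32)) = 2025 + (93 + 1024 - 896) = 2025 + 221 = 2246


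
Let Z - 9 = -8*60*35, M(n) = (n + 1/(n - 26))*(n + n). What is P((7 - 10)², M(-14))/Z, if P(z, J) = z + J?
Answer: -1339/55970 ≈ -0.023924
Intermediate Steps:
M(n) = 2*n*(n + 1/(-26 + n)) (M(n) = (n + 1/(-26 + n))*(2*n) = 2*n*(n + 1/(-26 + n)))
P(z, J) = J + z
Z = -16791 (Z = 9 - 8*60*35 = 9 - 480*35 = 9 - 16800 = -16791)
P((7 - 10)², M(-14))/Z = (2*(-14)*(1 + (-14)² - 26*(-14))/(-26 - 14) + (7 - 10)²)/(-16791) = (2*(-14)*(1 + 196 + 364)/(-40) + (-3)²)*(-1/16791) = (2*(-14)*(-1/40)*561 + 9)*(-1/16791) = (3927/10 + 9)*(-1/16791) = (4017/10)*(-1/16791) = -1339/55970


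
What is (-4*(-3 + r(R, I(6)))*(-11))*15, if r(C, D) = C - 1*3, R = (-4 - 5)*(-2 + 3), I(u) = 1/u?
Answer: -9900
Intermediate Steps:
I(u) = 1/u
R = -9 (R = -9*1 = -9)
r(C, D) = -3 + C (r(C, D) = C - 3 = -3 + C)
(-4*(-3 + r(R, I(6)))*(-11))*15 = (-4*(-3 + (-3 - 9))*(-11))*15 = (-4*(-3 - 12)*(-11))*15 = (-4*(-15)*(-11))*15 = (60*(-11))*15 = -660*15 = -9900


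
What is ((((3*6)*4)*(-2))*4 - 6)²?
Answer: 338724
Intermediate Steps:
((((3*6)*4)*(-2))*4 - 6)² = (((18*4)*(-2))*4 - 6)² = ((72*(-2))*4 - 6)² = (-144*4 - 6)² = (-576 - 6)² = (-582)² = 338724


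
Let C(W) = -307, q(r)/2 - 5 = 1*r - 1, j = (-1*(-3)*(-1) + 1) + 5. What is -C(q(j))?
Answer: 307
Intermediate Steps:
j = 3 (j = (3*(-1) + 1) + 5 = (-3 + 1) + 5 = -2 + 5 = 3)
q(r) = 8 + 2*r (q(r) = 10 + 2*(1*r - 1) = 10 + 2*(r - 1) = 10 + 2*(-1 + r) = 10 + (-2 + 2*r) = 8 + 2*r)
-C(q(j)) = -1*(-307) = 307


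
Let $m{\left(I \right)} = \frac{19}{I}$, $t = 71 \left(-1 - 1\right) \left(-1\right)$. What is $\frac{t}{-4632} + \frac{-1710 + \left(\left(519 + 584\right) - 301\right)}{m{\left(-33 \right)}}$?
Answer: $\frac{69395275}{44004} \approx 1577.0$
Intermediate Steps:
$t = 142$ ($t = 71 \left(\left(-2\right) \left(-1\right)\right) = 71 \cdot 2 = 142$)
$\frac{t}{-4632} + \frac{-1710 + \left(\left(519 + 584\right) - 301\right)}{m{\left(-33 \right)}} = \frac{142}{-4632} + \frac{-1710 + \left(\left(519 + 584\right) - 301\right)}{19 \frac{1}{-33}} = 142 \left(- \frac{1}{4632}\right) + \frac{-1710 + \left(1103 - 301\right)}{19 \left(- \frac{1}{33}\right)} = - \frac{71}{2316} + \frac{-1710 + 802}{- \frac{19}{33}} = - \frac{71}{2316} - - \frac{29964}{19} = - \frac{71}{2316} + \frac{29964}{19} = \frac{69395275}{44004}$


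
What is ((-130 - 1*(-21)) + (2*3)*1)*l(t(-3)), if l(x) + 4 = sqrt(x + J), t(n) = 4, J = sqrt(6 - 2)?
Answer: 412 - 103*sqrt(6) ≈ 159.70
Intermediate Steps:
J = 2 (J = sqrt(4) = 2)
l(x) = -4 + sqrt(2 + x) (l(x) = -4 + sqrt(x + 2) = -4 + sqrt(2 + x))
((-130 - 1*(-21)) + (2*3)*1)*l(t(-3)) = ((-130 - 1*(-21)) + (2*3)*1)*(-4 + sqrt(2 + 4)) = ((-130 + 21) + 6*1)*(-4 + sqrt(6)) = (-109 + 6)*(-4 + sqrt(6)) = -103*(-4 + sqrt(6)) = 412 - 103*sqrt(6)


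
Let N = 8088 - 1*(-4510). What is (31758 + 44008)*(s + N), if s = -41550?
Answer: -2193577232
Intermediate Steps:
N = 12598 (N = 8088 + 4510 = 12598)
(31758 + 44008)*(s + N) = (31758 + 44008)*(-41550 + 12598) = 75766*(-28952) = -2193577232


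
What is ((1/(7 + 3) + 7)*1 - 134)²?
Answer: 1610361/100 ≈ 16104.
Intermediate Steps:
((1/(7 + 3) + 7)*1 - 134)² = ((1/10 + 7)*1 - 134)² = ((⅒ + 7)*1 - 134)² = ((71/10)*1 - 134)² = (71/10 - 134)² = (-1269/10)² = 1610361/100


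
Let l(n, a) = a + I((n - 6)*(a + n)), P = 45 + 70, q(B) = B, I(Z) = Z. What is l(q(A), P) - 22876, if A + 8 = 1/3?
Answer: -218051/9 ≈ -24228.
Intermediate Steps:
A = -23/3 (A = -8 + 1/3 = -8 + ⅓ = -23/3 ≈ -7.6667)
P = 115
l(n, a) = a + (-6 + n)*(a + n) (l(n, a) = a + (n - 6)*(a + n) = a + (-6 + n)*(a + n))
l(q(A), P) - 22876 = ((-23/3)² - 6*(-23/3) - 5*115 + 115*(-23/3)) - 22876 = (529/9 + 46 - 575 - 2645/3) - 22876 = -12167/9 - 22876 = -218051/9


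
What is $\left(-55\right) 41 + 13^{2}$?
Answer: $-2086$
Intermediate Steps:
$\left(-55\right) 41 + 13^{2} = -2255 + 169 = -2086$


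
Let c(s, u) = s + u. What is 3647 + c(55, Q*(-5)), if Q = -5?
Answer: 3727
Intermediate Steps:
3647 + c(55, Q*(-5)) = 3647 + (55 - 5*(-5)) = 3647 + (55 + 25) = 3647 + 80 = 3727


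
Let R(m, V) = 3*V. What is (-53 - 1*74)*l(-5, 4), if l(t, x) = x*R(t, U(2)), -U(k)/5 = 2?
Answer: 15240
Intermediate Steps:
U(k) = -10 (U(k) = -5*2 = -10)
l(t, x) = -30*x (l(t, x) = x*(3*(-10)) = x*(-30) = -30*x)
(-53 - 1*74)*l(-5, 4) = (-53 - 1*74)*(-30*4) = (-53 - 74)*(-120) = -127*(-120) = 15240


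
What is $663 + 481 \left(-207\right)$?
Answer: $-98904$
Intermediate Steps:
$663 + 481 \left(-207\right) = 663 - 99567 = -98904$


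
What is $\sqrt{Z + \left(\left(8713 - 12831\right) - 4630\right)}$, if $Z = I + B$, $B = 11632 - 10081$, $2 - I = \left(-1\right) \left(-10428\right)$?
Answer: $i \sqrt{17623} \approx 132.75 i$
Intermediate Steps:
$I = -10426$ ($I = 2 - \left(-1\right) \left(-10428\right) = 2 - 10428 = -10426$)
$B = 1551$ ($B = 11632 - 10081 = 1551$)
$Z = -8875$ ($Z = -10426 + 1551 = -8875$)
$\sqrt{Z + \left(\left(8713 - 12831\right) - 4630\right)} = \sqrt{-8875 + \left(\left(8713 - 12831\right) - 4630\right)} = \sqrt{-8875 - 8748} = \sqrt{-17623} = i \sqrt{17623}$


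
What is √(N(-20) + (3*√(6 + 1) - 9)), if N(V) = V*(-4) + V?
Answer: √(51 + 3*√7) ≈ 7.6771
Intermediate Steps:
N(V) = -3*V (N(V) = -4*V + V = -3*V)
√(N(-20) + (3*√(6 + 1) - 9)) = √(-3*(-20) + (3*√(6 + 1) - 9)) = √(60 + (3*√7 - 9)) = √(60 + (-9 + 3*√7)) = √(51 + 3*√7)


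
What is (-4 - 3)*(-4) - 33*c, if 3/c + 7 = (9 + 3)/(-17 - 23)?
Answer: 3034/73 ≈ 41.562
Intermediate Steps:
c = -30/73 (c = 3/(-7 + (9 + 3)/(-17 - 23)) = 3/(-7 + 12/(-40)) = 3/(-7 + 12*(-1/40)) = 3/(-7 - 3/10) = 3/(-73/10) = 3*(-10/73) = -30/73 ≈ -0.41096)
(-4 - 3)*(-4) - 33*c = (-4 - 3)*(-4) - 33*(-30/73) = -7*(-4) + 990/73 = 28 + 990/73 = 3034/73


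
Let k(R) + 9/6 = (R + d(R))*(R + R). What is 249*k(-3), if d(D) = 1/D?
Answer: 9213/2 ≈ 4606.5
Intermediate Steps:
k(R) = -3/2 + 2*R*(R + 1/R) (k(R) = -3/2 + (R + 1/R)*(R + R) = -3/2 + (R + 1/R)*(2*R) = -3/2 + 2*R*(R + 1/R))
249*k(-3) = 249*(½ + 2*(-3)²) = 249*(½ + 2*9) = 249*(½ + 18) = 249*(37/2) = 9213/2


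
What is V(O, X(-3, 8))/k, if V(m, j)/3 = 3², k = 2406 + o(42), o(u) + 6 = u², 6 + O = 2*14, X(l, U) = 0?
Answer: 9/1388 ≈ 0.0064842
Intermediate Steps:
O = 22 (O = -6 + 2*14 = -6 + 28 = 22)
o(u) = -6 + u²
k = 4164 (k = 2406 + (-6 + 42²) = 2406 + (-6 + 1764) = 2406 + 1758 = 4164)
V(m, j) = 27 (V(m, j) = 3*3² = 3*9 = 27)
V(O, X(-3, 8))/k = 27/4164 = 27*(1/4164) = 9/1388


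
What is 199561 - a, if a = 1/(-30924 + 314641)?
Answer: 56618848236/283717 ≈ 1.9956e+5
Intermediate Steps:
a = 1/283717 ≈ 3.5246e-6
199561 - a = 199561 - 1*1/283717 = 199561 - 1/283717 = 56618848236/283717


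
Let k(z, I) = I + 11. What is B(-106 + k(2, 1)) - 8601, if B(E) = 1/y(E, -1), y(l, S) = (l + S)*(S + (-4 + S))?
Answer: -4902569/570 ≈ -8601.0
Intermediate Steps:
k(z, I) = 11 + I
y(l, S) = (-4 + 2*S)*(S + l) (y(l, S) = (S + l)*(-4 + 2*S) = (-4 + 2*S)*(S + l))
B(E) = 1/(6 - 6*E) (B(E) = 1/(-4*(-1) - 4*E + 2*(-1)**2 + 2*(-1)*E) = 1/(4 - 4*E + 2*1 - 2*E) = 1/(4 - 4*E + 2 - 2*E) = 1/(6 - 6*E))
B(-106 + k(2, 1)) - 8601 = 1/(6*(1 - (-106 + (11 + 1)))) - 8601 = 1/(6*(1 - (-106 + 12))) - 8601 = 1/(6*(1 - 1*(-94))) - 8601 = 1/(6*(1 + 94)) - 8601 = (1/6)/95 - 8601 = (1/6)*(1/95) - 8601 = 1/570 - 8601 = -4902569/570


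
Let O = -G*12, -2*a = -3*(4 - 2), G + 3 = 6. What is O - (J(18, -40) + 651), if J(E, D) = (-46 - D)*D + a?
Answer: -930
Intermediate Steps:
G = 3 (G = -3 + 6 = 3)
a = 3 (a = -(-3)*(4 - 2)/2 = -(-3)*2/2 = -1/2*(-6) = 3)
J(E, D) = 3 + D*(-46 - D) (J(E, D) = (-46 - D)*D + 3 = D*(-46 - D) + 3 = 3 + D*(-46 - D))
O = -36 (O = -1*3*12 = -3*12 = -36)
O - (J(18, -40) + 651) = -36 - ((3 - 1*(-40)**2 - 46*(-40)) + 651) = -36 - ((3 - 1*1600 + 1840) + 651) = -36 - ((3 - 1600 + 1840) + 651) = -36 - (243 + 651) = -36 - 1*894 = -36 - 894 = -930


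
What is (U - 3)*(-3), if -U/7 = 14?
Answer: 303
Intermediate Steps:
U = -98 (U = -7*14 = -98)
(U - 3)*(-3) = (-98 - 3)*(-3) = -101*(-3) = 303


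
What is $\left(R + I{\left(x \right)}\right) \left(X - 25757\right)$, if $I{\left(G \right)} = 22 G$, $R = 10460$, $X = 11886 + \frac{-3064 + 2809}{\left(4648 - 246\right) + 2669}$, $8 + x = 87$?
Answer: $- \frac{398801802336}{2357} \approx -1.692 \cdot 10^{8}$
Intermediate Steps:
$x = 79$ ($x = -8 + 87 = 79$)
$X = \frac{28015217}{2357}$ ($X = 11886 - \frac{255}{\left(4648 - 246\right) + 2669} = 11886 - \frac{255}{4402 + 2669} = 11886 - \frac{255}{7071} = 11886 - \frac{85}{2357} = \frac{28015217}{2357} \approx 11886.0$)
$\left(R + I{\left(x \right)}\right) \left(X - 25757\right) = \left(10460 + 22 \cdot 79\right) \left(\frac{28015217}{2357} - 25757\right) = \left(10460 + 1738\right) \left(\frac{28015217}{2357} - 25757\right) = 12198 \left(- \frac{32694032}{2357}\right) = - \frac{398801802336}{2357}$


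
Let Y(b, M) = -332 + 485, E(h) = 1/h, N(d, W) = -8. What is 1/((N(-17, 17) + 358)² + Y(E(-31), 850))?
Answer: 1/122653 ≈ 8.1531e-6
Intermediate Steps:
Y(b, M) = 153
1/((N(-17, 17) + 358)² + Y(E(-31), 850)) = 1/((-8 + 358)² + 153) = 1/(350² + 153) = 1/(122500 + 153) = 1/122653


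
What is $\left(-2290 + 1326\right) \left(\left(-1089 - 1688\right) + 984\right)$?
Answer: $1728452$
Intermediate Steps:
$\left(-2290 + 1326\right) \left(\left(-1089 - 1688\right) + 984\right) = - 964 \left(-2777 + 984\right) = \left(-964\right) \left(-1793\right) = 1728452$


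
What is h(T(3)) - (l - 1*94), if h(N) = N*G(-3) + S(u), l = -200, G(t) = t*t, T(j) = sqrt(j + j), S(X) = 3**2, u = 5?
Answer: 303 + 9*sqrt(6) ≈ 325.05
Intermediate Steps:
S(X) = 9
T(j) = sqrt(2)*sqrt(j) (T(j) = sqrt(2*j) = sqrt(2)*sqrt(j))
G(t) = t**2
h(N) = 9 + 9*N (h(N) = N*(-3)**2 + 9 = N*9 + 9 = 9*N + 9 = 9 + 9*N)
h(T(3)) - (l - 1*94) = (9 + 9*(sqrt(2)*sqrt(3))) - (-200 - 1*94) = (9 + 9*sqrt(6)) - (-200 - 94) = (9 + 9*sqrt(6)) - 1*(-294) = (9 + 9*sqrt(6)) + 294 = 303 + 9*sqrt(6)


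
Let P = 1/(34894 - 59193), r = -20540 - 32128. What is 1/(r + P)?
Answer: -24299/1279779733 ≈ -1.8987e-5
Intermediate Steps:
r = -52668
P = -1/24299 (P = 1/(-24299) = -1/24299 ≈ -4.1154e-5)
1/(r + P) = 1/(-52668 - 1/24299) = 1/(-1279779733/24299) = -24299/1279779733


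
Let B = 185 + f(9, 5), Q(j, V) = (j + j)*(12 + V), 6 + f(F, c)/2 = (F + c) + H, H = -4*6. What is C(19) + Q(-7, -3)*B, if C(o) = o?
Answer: -19259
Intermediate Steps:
H = -24
f(F, c) = -60 + 2*F + 2*c (f(F, c) = -12 + 2*((F + c) - 24) = -12 + 2*(-24 + F + c) = -12 + (-48 + 2*F + 2*c) = -60 + 2*F + 2*c)
Q(j, V) = 2*j*(12 + V) (Q(j, V) = (2*j)*(12 + V) = 2*j*(12 + V))
B = 153 (B = 185 + (-60 + 2*9 + 2*5) = 185 + (-60 + 18 + 10) = 185 - 32 = 153)
C(19) + Q(-7, -3)*B = 19 + (2*(-7)*(12 - 3))*153 = 19 + (2*(-7)*9)*153 = 19 - 126*153 = 19 - 19278 = -19259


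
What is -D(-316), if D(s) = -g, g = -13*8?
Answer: -104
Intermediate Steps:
g = -104
D(s) = 104 (D(s) = -1*(-104) = 104)
-D(-316) = -1*104 = -104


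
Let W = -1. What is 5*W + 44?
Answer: 39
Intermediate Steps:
5*W + 44 = 5*(-1) + 44 = -5 + 44 = 39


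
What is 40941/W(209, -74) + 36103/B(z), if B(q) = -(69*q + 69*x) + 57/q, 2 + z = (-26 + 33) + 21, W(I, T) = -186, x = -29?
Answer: -16027997/337218 ≈ -47.530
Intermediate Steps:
z = 26 (z = -2 + ((-26 + 33) + 21) = -2 + (7 + 21) = -2 + 28 = 26)
B(q) = 2001 - 69*q + 57/q (B(q) = -(-2001 + 69*q) + 57/q = -69*(-29 + q) + 57/q = (2001 - 69*q) + 57/q = 2001 - 69*q + 57/q)
40941/W(209, -74) + 36103/B(z) = 40941/(-186) + 36103/(2001 - 69*26 + 57/26) = 40941*(-1/186) + 36103/(2001 - 1794 + 57*(1/26)) = -13647/62 + 36103/(2001 - 1794 + 57/26) = -13647/62 + 36103/(5439/26) = -13647/62 + 36103*(26/5439) = -13647/62 + 938678/5439 = -16027997/337218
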